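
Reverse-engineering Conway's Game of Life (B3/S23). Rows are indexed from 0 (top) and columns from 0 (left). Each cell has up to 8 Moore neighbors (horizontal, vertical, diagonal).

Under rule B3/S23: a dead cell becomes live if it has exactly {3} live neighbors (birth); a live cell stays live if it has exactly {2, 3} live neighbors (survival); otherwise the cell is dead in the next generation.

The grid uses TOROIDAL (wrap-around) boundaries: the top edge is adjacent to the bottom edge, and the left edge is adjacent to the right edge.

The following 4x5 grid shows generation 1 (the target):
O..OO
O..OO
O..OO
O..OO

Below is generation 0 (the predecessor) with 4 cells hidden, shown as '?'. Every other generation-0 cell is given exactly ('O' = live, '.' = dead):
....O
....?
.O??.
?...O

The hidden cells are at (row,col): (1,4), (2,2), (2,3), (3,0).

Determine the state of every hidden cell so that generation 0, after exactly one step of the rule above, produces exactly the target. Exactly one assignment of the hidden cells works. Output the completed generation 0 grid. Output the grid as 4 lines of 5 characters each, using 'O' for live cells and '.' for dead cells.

Answer: ....O
....O
.O.O.
....O

Derivation:
Hidden generation-0 cells (in order): (1,4), (2,2), (2,3), (3,0).
A hidden cell only influences target cells in its own 3x3 neighborhood. Try each of the 2^4 = 16 assignments, step the completed generation 0 forward once under B3/S23, and compare with the target:
  (1,4)=. (2,2)=. (2,3)=. (3,0)=. -> step gives (0,0)='.' but target has 'O' -> reject
  (1,4)=. (2,2)=. (2,3)=. (3,0)=O -> step gives (0,3)='.' but target has 'O' -> reject
  (1,4)=. (2,2)=. (2,3)=O (3,0)=. -> step gives (0,0)='.' but target has 'O' -> reject
  (1,4)=. (2,2)=. (2,3)=O (3,0)=O -> step gives (0,3)='.' but target has 'O' -> reject
  (1,4)=. (2,2)=O (2,3)=. (3,0)=. -> step gives (0,0)='.' but target has 'O' -> reject
  (1,4)=. (2,2)=O (2,3)=. (3,0)=O -> step gives (0,3)='.' but target has 'O' -> reject
  (1,4)=. (2,2)=O (2,3)=O (3,0)=. -> step gives (0,0)='.' but target has 'O' -> reject
  (1,4)=. (2,2)=O (2,3)=O (3,0)=O -> step gives (0,3)='.' but target has 'O' -> reject
  (1,4)=O (2,2)=. (2,3)=. (3,0)=. -> step gives (1,3)='.' but target has 'O' -> reject
  (1,4)=O (2,2)=. (2,3)=. (3,0)=O -> step gives (0,0)='.' but target has 'O' -> reject
  (1,4)=O (2,2)=. (2,3)=O (3,0)=. -> step reproduces the target at every cell -> ACCEPT
  (1,4)=O (2,2)=. (2,3)=O (3,0)=O -> step gives (0,0)='.' but target has 'O' -> reject
  (1,4)=O (2,2)=O (2,3)=. (3,0)=. -> step gives (1,4)='.' but target has 'O' -> reject
  (1,4)=O (2,2)=O (2,3)=. (3,0)=O -> step gives (0,0)='.' but target has 'O' -> reject
  (1,4)=O (2,2)=O (2,3)=O (3,0)=. -> step gives (1,2)='O' but target has '.' -> reject
  (1,4)=O (2,2)=O (2,3)=O (3,0)=O -> step gives (0,0)='.' but target has 'O' -> reject
Unique solution: (1,4)=live, (2,2)=dead, (2,3)=live, (3,0)=dead.
Check: live-neighbor counts of every cell in the completed generation 0:
30032
31232
30223
31232
Applying B3/S23 to generation 0 with these counts gives:
O..OO
O..OO
O..OO
O..OO
which matches the target exactly.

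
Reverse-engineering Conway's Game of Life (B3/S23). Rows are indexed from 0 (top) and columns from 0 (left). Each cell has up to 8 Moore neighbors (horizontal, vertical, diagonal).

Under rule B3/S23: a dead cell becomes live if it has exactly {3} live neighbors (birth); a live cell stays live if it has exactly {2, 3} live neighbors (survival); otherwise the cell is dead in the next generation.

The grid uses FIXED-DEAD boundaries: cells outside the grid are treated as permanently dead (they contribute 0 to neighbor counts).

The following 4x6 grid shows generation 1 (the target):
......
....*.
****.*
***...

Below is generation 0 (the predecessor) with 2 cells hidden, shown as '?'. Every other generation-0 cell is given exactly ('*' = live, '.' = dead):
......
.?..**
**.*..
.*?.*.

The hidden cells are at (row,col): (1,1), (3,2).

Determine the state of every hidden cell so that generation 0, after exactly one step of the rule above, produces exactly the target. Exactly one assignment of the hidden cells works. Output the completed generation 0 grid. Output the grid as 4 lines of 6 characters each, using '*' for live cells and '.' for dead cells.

Answer: ......
....**
**.*..
.*..*.

Derivation:
Hidden generation-0 cells (in order): (1,1), (3,2).
A hidden cell only influences target cells in its own 3x3 neighborhood. Try each of the 2^2 = 4 assignments, step the completed generation 0 forward once under B3/S23, and compare with the target:
  (1,1)=. (3,2)=. -> step reproduces the target at every cell -> ACCEPT
  (1,1)=. (3,2)=* -> step gives (2,2)='.' but target has '*' -> reject
  (1,1)=* (3,2)=. -> step gives (1,0)='*' but target has '.' -> reject
  (1,1)=* (3,2)=* -> step gives (1,0)='*' but target has '.' -> reject
Unique solution: (1,1)=dead, (3,2)=dead.
Check: live-neighbor counts of every cell in the completed generation 0:
000122
222221
223243
323211
Applying B3/S23 to generation 0 with these counts gives:
......
....*.
****.*
***...
which matches the target exactly.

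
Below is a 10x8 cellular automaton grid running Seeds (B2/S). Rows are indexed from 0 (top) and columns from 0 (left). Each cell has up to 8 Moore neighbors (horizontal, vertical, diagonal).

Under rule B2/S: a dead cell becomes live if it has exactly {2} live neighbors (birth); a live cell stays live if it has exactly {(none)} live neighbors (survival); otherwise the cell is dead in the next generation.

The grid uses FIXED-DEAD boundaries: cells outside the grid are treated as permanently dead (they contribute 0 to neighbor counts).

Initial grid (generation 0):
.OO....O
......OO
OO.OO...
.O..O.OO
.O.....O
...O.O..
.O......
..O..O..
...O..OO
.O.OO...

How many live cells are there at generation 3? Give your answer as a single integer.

Simulating step by step:
Generation 0 (given above): 26 live cells
Generation 1: 19 live cells
........
....OO..
........
........
O..O....
OO..O.O.
...O.OO.
.O.OO..O
.O......
.....OOO
Generation 2: 11 live cells
....OO..
........
....OO..
........
..O.OO..
.......O
........
O.......
O..O....
........
Generation 3: 11 live cells
........
...O..O.
........
......O.
...O..O.
...OOOO.
........
.O......
.O......
........
Population at generation 3: 11

Answer: 11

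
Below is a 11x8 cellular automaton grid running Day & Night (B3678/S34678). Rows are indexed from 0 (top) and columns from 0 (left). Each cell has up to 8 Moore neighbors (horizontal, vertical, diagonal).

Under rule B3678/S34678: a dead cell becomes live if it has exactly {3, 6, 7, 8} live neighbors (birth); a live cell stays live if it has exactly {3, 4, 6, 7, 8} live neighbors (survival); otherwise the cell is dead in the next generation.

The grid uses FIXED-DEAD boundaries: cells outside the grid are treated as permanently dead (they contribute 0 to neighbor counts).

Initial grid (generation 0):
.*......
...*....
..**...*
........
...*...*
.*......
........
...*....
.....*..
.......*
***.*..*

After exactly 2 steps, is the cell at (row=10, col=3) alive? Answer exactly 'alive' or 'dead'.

Simulating step by step:
Generation 0 (given above): 16 live cells
Generation 1: 4 live cells
........
........
........
..**....
........
........
........
........
........
.*....*.
........
Generation 2: 0 live cells
........
........
........
........
........
........
........
........
........
........
........

Cell (10,3) at generation 2: 0 -> dead

Answer: dead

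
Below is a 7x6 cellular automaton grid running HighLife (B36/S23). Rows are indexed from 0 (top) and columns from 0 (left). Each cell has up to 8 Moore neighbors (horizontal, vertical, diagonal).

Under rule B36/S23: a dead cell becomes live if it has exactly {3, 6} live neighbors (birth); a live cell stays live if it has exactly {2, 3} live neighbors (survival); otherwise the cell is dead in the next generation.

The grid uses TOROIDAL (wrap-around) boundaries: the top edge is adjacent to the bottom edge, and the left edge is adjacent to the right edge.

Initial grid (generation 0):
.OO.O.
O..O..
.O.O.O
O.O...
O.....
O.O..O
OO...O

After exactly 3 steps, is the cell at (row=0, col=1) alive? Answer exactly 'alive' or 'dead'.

Answer: dead

Derivation:
Simulating step by step:
Generation 0 (given above): 17 live cells
Generation 1: 16 live cells
..OOO.
O..O.O
.O.OOO
O.O..O
O.....
......
...OO.
Generation 2: 13 live cells
..O...
OO....
OO.O..
..OO..
OO...O
......
..O.O.
Generation 3: 15 live cells
..OO..
O.....
O..O..
...OOO
OOO...
OO...O
...O..

Cell (0,1) at generation 3: 0 -> dead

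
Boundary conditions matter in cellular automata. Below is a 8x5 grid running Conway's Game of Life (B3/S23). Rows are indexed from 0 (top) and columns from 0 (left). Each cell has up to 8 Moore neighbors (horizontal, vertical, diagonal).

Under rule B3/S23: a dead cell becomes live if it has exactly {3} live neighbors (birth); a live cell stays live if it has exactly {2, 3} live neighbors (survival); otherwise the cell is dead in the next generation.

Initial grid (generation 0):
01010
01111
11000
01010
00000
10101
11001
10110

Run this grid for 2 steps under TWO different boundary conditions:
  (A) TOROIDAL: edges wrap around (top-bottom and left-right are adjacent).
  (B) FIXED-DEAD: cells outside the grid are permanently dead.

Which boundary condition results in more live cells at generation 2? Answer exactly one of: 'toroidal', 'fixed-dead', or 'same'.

Under TOROIDAL boundary, generation 2:
00011
00000
11111
00000
00000
01000
00011
00000
Population = 10

Under FIXED-DEAD boundary, generation 2:
00111
00100
10101
10000
00010
10011
10101
01010
Population = 17

Comparison: toroidal=10, fixed-dead=17 -> fixed-dead

Answer: fixed-dead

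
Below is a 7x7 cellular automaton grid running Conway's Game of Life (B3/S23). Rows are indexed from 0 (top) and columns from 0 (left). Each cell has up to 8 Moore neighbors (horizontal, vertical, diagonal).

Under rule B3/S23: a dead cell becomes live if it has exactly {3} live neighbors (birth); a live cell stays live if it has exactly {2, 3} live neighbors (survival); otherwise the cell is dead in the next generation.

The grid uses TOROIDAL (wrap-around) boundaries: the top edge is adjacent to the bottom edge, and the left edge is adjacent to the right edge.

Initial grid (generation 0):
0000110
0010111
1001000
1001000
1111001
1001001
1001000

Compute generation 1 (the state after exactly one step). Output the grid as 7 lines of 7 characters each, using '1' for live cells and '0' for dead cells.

Answer: 0000000
0000001
1111010
0001100
0001100
0001100
1001010

Derivation:
Simulating step by step:
Generation 0 (given above): 20 live cells
Generation 1: 15 live cells
(generation 1 grid is the final answer)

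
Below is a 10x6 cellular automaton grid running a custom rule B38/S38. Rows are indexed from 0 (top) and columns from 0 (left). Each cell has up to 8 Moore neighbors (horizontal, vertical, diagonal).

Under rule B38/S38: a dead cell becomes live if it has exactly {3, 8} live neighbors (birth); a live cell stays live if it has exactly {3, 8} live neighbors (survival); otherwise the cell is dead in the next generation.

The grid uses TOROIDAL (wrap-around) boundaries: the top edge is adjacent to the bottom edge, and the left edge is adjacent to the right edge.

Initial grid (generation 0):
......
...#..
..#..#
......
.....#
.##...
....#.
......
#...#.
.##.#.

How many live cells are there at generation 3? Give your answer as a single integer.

Simulating step by step:
Generation 0 (given above): 12 live cells
Generation 1: 8 live cells
..##..
......
......
......
......
......
......
.....#
.#.#.#
...#.#
Generation 2: 6 live cells
....#.
......
......
......
......
......
......
#...#.
..#...
#..#..
Generation 3: 3 live cells
......
......
......
......
......
......
......
......
.#.#.#
......
Population at generation 3: 3

Answer: 3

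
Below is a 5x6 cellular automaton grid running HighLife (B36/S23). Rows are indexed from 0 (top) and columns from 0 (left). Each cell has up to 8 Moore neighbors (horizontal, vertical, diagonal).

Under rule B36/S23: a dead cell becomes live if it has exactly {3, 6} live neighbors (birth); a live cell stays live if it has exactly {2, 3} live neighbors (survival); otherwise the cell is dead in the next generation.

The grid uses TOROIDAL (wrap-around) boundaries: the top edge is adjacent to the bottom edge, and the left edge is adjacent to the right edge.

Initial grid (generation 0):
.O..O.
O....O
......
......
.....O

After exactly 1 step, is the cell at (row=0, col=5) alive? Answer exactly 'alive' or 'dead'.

Answer: dead

Derivation:
Simulating step by step:
Generation 0 (given above): 5 live cells
Generation 1: 3 live cells
....O.
O....O
......
......
......

Cell (0,5) at generation 1: 0 -> dead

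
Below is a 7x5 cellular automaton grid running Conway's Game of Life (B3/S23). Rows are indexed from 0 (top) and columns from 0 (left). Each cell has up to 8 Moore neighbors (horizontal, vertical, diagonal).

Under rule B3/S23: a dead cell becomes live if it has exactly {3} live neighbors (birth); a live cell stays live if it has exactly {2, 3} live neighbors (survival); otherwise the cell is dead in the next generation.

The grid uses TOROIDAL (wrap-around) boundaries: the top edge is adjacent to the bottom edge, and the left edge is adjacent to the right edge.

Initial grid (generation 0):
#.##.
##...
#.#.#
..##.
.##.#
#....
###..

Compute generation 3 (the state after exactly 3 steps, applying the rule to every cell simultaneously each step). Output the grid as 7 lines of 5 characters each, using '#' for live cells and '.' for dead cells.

Answer: ..#.#
..#.#
...#.
#.##.
####.
#.##.
..#..

Derivation:
Simulating step by step:
Generation 0 (given above): 17 live cells
Generation 1: 13 live cells
...#.
.....
#.#.#
.....
###.#
...##
#.##.
Generation 2: 11 live cells
..###
...##
.....
..#..
###.#
.....
..#..
Generation 3: 16 live cells
(generation 3 grid is the final answer)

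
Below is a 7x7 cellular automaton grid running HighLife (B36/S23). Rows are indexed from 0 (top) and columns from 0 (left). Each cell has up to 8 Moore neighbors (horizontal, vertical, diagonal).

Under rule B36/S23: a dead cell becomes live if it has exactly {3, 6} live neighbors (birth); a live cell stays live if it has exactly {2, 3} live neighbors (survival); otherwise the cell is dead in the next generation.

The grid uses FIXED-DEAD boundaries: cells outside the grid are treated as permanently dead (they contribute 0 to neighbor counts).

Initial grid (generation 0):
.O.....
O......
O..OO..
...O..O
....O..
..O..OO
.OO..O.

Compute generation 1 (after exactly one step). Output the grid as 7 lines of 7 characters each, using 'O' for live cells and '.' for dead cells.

Answer: .......
OO.....
...OO..
...O.O.
...OO.O
.OOOOOO
.OO..OO

Derivation:
Simulating step by step:
Generation 0 (given above): 14 live cells
Generation 1: 19 live cells
(generation 1 grid is the final answer)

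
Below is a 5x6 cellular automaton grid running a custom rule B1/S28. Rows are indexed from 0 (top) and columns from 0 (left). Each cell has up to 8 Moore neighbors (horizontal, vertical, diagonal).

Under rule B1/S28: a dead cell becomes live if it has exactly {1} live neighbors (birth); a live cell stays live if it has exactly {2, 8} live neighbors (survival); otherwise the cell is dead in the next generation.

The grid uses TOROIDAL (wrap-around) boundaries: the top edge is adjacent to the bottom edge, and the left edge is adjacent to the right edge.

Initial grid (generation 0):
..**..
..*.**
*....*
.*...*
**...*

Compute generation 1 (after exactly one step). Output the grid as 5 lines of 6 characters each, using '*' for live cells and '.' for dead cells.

Simulating step by step:
Generation 0 (given above): 12 live cells
Generation 1: 2 live cells
(generation 1 grid is the final answer)

Answer: ......
..*...
......
......
.....*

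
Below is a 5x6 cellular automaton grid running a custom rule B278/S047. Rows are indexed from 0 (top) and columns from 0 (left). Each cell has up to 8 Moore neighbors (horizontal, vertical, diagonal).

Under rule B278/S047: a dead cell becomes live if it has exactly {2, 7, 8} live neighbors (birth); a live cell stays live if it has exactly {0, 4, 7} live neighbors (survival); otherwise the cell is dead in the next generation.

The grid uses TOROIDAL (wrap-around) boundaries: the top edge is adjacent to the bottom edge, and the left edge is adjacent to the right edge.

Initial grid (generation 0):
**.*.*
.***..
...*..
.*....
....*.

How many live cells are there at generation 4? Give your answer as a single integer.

Simulating step by step:
Generation 0 (given above): 10 live cells
Generation 1: 8 live cells
......
.....*
*...*.
.****.
...*..
Generation 2: 6 live cells
....*.
*...*.
......
*..*..
.*....
Generation 3: 17 live cells
**.*..
*..*..
**.**.
.***..
*.****
Generation 4: 8 live cells
**.*..
*.....
.*.*..
......
*...*.
Population at generation 4: 8

Answer: 8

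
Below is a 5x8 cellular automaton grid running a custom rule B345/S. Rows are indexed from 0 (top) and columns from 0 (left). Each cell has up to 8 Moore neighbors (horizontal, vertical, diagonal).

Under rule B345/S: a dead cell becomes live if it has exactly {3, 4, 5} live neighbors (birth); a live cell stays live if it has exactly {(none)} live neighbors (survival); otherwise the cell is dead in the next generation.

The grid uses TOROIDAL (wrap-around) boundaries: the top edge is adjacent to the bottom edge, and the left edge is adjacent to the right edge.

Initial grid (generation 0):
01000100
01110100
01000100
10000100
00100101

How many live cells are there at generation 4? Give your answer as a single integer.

Simulating step by step:
Generation 0 (given above): 13 live cells
Generation 1: 19 live cells
10111010
10001010
10101010
01001010
11001010
Generation 2: 13 live cells
01000000
01100000
01010001
10110001
00110001
Generation 3: 10 live cells
10110000
10000000
10000000
01001010
11000000
Generation 4: 11 live cells
01000001
01000001
01000001
10000001
00110001
Population at generation 4: 11

Answer: 11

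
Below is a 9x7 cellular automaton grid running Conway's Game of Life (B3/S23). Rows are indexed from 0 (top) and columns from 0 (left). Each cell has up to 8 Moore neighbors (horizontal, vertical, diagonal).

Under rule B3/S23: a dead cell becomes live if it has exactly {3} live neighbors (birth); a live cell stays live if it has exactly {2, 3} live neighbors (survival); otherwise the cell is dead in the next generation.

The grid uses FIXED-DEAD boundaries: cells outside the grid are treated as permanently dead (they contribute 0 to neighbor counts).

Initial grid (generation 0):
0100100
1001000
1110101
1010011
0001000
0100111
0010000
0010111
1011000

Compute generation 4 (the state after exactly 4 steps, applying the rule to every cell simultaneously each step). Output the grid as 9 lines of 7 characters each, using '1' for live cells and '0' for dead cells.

Simulating step by step:
Generation 0 (given above): 26 live cells
Generation 1: 30 live cells
0000000
1001110
1010101
1010111
0111000
0011110
0110000
0010110
0111110
Generation 2: 18 live cells
0000100
0101110
1010001
1000101
0000001
0000100
0100000
0000010
0110010
Generation 3: 15 live cells
0001110
0111110
1010001
0100001
0000000
0000000
0000000
0110000
0000000
Generation 4: 7 live cells
(generation 4 grid is the final answer)

Answer: 0000010
0100001
1000101
0100000
0000000
0000000
0000000
0000000
0000000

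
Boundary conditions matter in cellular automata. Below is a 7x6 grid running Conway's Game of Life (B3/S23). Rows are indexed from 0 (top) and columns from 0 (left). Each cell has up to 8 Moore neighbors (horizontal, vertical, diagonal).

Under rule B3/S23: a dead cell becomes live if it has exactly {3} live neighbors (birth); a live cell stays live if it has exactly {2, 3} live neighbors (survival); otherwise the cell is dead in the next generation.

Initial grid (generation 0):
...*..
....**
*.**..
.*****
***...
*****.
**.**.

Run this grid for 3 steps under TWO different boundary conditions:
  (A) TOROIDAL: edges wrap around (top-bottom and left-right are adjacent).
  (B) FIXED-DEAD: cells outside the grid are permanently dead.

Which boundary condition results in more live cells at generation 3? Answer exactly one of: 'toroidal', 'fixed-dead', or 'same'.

Answer: toroidal

Derivation:
Under TOROIDAL boundary, generation 3:
......
*.*...
**.*..
*....*
....**
*....*
**.*.*
Population = 15

Under FIXED-DEAD boundary, generation 3:
......
..***.
......
....*.
....**
....**
......
Population = 8

Comparison: toroidal=15, fixed-dead=8 -> toroidal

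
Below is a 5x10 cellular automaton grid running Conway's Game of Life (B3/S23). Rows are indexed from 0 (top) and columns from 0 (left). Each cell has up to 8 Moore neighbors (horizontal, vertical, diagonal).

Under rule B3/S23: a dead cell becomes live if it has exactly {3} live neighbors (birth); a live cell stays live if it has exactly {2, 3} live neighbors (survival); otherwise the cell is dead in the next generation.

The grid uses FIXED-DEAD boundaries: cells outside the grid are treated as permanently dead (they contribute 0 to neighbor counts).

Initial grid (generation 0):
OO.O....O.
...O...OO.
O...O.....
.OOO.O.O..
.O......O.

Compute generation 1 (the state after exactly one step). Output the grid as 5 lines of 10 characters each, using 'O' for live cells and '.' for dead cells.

Answer: ..O....OO.
OOOOO..OO.
.O..O.OOO.
OOOOO.....
.O........

Derivation:
Simulating step by step:
Generation 0 (given above): 16 live cells
Generation 1: 21 live cells
(generation 1 grid is the final answer)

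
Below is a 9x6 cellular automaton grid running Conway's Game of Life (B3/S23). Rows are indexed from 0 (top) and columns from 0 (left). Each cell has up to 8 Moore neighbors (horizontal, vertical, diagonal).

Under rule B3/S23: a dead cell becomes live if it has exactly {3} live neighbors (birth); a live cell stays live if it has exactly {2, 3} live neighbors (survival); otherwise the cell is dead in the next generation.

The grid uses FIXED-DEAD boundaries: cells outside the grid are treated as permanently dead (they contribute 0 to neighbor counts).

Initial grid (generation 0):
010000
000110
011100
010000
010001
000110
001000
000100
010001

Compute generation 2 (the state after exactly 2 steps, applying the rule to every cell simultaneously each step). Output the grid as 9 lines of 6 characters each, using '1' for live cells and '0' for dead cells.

Simulating step by step:
Generation 0 (given above): 15 live cells
Generation 1: 16 live cells
000000
010110
010110
110000
001010
001110
001010
001000
000000
Generation 2: 18 live cells
(generation 2 grid is the final answer)

Answer: 000000
000110
010110
110010
001010
011011
011010
000100
000000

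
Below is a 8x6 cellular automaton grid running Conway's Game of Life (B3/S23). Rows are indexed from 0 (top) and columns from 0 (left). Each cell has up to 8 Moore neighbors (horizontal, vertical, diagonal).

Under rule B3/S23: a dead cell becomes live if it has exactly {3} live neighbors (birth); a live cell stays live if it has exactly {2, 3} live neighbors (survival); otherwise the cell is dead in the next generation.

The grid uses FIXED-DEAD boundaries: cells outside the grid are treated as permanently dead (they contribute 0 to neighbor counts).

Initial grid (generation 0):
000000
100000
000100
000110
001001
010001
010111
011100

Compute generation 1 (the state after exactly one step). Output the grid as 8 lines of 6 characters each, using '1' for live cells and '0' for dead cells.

Answer: 000000
000000
000110
001110
001101
010101
110101
010100

Derivation:
Simulating step by step:
Generation 0 (given above): 15 live cells
Generation 1: 17 live cells
(generation 1 grid is the final answer)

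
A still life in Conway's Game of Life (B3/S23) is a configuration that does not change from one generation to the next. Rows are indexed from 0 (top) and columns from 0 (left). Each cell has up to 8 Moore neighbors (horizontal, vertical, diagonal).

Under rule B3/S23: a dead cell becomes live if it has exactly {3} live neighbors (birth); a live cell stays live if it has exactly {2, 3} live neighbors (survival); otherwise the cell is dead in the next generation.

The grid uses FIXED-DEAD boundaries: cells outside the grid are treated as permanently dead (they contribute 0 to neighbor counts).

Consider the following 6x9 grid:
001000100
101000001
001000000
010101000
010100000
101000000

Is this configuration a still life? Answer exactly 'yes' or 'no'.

Compute generation 1 and compare to generation 0 (given above):
Generation 1:
010000000
001100000
001100000
010110000
110110000
011000000
Cell (0,1) differs: gen0=0 vs gen1=1 -> NOT a still life.

Answer: no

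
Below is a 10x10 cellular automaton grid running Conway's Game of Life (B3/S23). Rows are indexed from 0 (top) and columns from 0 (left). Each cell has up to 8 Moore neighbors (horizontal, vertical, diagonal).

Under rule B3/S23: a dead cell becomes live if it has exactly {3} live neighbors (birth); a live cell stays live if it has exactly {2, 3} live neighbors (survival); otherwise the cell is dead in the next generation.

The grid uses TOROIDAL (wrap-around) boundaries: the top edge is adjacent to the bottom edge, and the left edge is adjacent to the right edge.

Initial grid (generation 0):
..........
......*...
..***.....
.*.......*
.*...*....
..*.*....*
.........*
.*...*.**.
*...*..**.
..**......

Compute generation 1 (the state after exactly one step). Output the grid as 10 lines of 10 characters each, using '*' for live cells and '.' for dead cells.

Simulating step by step:
Generation 0 (given above): 22 live cells
Generation 1: 24 live cells
(generation 1 grid is the final answer)

Answer: ..........
...*......
..**......
**.**.....
.**.......
*.........
*........*
*.....**..
.****.****
...*......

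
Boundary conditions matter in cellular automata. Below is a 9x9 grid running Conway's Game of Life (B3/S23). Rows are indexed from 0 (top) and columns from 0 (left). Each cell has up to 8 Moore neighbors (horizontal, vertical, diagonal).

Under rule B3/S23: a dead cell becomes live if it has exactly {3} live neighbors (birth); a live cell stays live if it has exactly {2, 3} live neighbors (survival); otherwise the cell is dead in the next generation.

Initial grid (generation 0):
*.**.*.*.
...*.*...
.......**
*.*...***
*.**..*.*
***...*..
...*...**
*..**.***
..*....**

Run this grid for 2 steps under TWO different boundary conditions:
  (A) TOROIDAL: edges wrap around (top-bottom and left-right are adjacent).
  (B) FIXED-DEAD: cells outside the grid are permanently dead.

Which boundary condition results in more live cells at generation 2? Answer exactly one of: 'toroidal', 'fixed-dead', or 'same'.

Answer: fixed-dead

Derivation:
Under TOROIDAL boundary, generation 2:
.*..*.*..
...*....*
.*.......
..*****..
..******.
...*..*..
..*...*..
.**...*..
.....**..
Population = 26

Under FIXED-DEAD boundary, generation 2:
..**...*.
..**...**
........*
..*****..
.******..
**.*..*.*
.**...*..
..*...*..
..****.*.
Population = 34

Comparison: toroidal=26, fixed-dead=34 -> fixed-dead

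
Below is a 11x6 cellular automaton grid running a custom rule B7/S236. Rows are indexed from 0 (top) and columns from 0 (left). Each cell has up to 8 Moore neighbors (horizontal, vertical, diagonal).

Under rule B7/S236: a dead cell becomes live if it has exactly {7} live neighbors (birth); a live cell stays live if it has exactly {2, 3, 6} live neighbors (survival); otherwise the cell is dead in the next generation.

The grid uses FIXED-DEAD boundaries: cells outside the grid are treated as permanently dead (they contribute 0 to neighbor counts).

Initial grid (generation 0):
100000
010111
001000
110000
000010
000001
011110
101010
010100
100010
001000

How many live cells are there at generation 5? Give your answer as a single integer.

Simulating step by step:
Generation 0 (given above): 22 live cells
Generation 1: 13 live cells
000000
010110
001000
010000
000000
000001
011010
100010
010100
000000
000000
Generation 2: 6 live cells
000000
000100
001000
000000
000000
000000
010010
100010
000000
000000
000000
Generation 3: 0 live cells
000000
000000
000000
000000
000000
000000
000000
000000
000000
000000
000000
Generation 4: 0 live cells
000000
000000
000000
000000
000000
000000
000000
000000
000000
000000
000000
Generation 5: 0 live cells
000000
000000
000000
000000
000000
000000
000000
000000
000000
000000
000000
Population at generation 5: 0

Answer: 0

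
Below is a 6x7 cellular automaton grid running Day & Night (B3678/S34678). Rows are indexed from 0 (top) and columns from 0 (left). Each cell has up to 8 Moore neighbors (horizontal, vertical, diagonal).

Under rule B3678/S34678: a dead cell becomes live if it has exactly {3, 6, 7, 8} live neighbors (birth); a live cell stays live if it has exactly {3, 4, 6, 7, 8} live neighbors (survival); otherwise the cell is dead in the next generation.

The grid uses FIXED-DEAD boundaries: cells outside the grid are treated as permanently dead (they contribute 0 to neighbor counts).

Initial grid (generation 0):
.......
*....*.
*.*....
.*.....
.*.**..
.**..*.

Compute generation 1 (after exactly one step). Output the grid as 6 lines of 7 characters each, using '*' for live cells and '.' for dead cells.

Answer: .......
.*.....
.......
**.*...
**.....
..***..

Derivation:
Simulating step by step:
Generation 0 (given above): 11 live cells
Generation 1: 9 live cells
(generation 1 grid is the final answer)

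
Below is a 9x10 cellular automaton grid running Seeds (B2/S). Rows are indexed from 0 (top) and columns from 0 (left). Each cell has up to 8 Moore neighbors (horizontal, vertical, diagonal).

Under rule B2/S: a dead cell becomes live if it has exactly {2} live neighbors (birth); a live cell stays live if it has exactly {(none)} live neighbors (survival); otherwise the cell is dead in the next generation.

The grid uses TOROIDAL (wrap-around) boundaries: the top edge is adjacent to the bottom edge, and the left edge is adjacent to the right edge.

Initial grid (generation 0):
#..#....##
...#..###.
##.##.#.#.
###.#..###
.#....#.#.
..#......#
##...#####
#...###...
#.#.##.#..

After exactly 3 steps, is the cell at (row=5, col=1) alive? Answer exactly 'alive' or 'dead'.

Simulating step by step:
Generation 0 (given above): 42 live cells
Generation 1: 4 live cells
..........
..........
..........
..........
.....#....
..........
..##......
..#.......
..........
Generation 2: 5 live cells
..........
..........
..........
..........
..........
..###.....
.#........
.#........
..........
Generation 3: 7 live cells
..........
..........
..........
..........
..#.#.....
.#........
#...#.....
#.#.......
..........

Cell (5,1) at generation 3: 1 -> alive

Answer: alive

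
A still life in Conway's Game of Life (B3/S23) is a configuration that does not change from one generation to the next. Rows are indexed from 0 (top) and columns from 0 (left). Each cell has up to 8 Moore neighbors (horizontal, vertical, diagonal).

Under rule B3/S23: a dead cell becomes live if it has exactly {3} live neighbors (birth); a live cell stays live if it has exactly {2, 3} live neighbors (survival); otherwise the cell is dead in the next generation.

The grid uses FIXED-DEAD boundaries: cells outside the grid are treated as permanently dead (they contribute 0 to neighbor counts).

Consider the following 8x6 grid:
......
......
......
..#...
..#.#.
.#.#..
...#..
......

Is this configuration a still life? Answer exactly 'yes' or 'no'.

Compute generation 1 and compare to generation 0 (given above):
Generation 1:
......
......
......
...#..
.##...
...##.
..#...
......
Cell (3,2) differs: gen0=1 vs gen1=0 -> NOT a still life.

Answer: no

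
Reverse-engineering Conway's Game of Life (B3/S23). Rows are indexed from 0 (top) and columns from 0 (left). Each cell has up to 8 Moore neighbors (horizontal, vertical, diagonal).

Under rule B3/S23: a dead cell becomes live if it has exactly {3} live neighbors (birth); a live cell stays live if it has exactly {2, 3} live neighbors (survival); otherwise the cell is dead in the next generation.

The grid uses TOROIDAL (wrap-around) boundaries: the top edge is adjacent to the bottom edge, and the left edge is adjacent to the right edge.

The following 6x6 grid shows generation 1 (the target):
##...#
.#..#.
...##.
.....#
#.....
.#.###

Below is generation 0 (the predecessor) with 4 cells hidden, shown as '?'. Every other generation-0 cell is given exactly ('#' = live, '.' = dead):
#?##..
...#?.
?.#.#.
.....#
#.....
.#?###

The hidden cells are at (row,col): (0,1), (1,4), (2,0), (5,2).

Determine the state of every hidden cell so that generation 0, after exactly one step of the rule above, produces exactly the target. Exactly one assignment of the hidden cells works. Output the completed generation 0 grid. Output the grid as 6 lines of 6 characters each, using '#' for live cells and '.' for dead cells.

Hidden generation-0 cells (in order): (0,1), (1,4), (2,0), (5,2).
A hidden cell only influences target cells in its own 3x3 neighborhood. Try each of the 2^4 = 16 assignments, step the completed generation 0 forward once under B3/S23, and compare with the target:
  (0,1)=. (1,4)=. (2,0)=. (5,2)=. -> step reproduces the target at every cell -> ACCEPT
  (0,1)=. (1,4)=. (2,0)=. (5,2)=# -> step gives (0,1)='.' but target has '#' -> reject
  (0,1)=. (1,4)=. (2,0)=# (5,2)=. -> step gives (1,1)='.' but target has '#' -> reject
  (0,1)=. (1,4)=. (2,0)=# (5,2)=# -> step gives (0,1)='.' but target has '#' -> reject
  (0,1)=. (1,4)=# (2,0)=. (5,2)=. -> step gives (0,5)='.' but target has '#' -> reject
  (0,1)=. (1,4)=# (2,0)=. (5,2)=# -> step gives (0,1)='.' but target has '#' -> reject
  (0,1)=. (1,4)=# (2,0)=# (5,2)=. -> step gives (0,5)='.' but target has '#' -> reject
  (0,1)=. (1,4)=# (2,0)=# (5,2)=# -> step gives (0,1)='.' but target has '#' -> reject
  (0,1)=# (1,4)=. (2,0)=. (5,2)=. -> step gives (1,1)='.' but target has '#' -> reject
  (0,1)=# (1,4)=. (2,0)=. (5,2)=# -> step gives (0,1)='.' but target has '#' -> reject
  (0,1)=# (1,4)=. (2,0)=# (5,2)=. -> step gives (1,0)='#' but target has '.' -> reject
  (0,1)=# (1,4)=. (2,0)=# (5,2)=# -> step gives (0,1)='.' but target has '#' -> reject
  (0,1)=# (1,4)=# (2,0)=. (5,2)=. -> step gives (0,5)='.' but target has '#' -> reject
  (0,1)=# (1,4)=# (2,0)=. (5,2)=# -> step gives (0,1)='.' but target has '#' -> reject
  (0,1)=# (1,4)=# (2,0)=# (5,2)=. -> step gives (0,5)='.' but target has '#' -> reject
  (0,1)=# (1,4)=# (2,0)=# (5,2)=# -> step gives (0,1)='.' but target has '#' -> reject
Unique solution: (0,1)=dead, (1,4)=dead, (2,0)=dead, (5,2)=dead.
Check: live-neighbor counts of every cell in the completed generation 0:
234453
134432
111322
221222
322244
434333
Applying B3/S23 to generation 0 with these counts gives:
##...#
.#..#.
...##.
.....#
#.....
.#.###
which matches the target exactly.

Answer: #.##..
...#..
..#.#.
.....#
#.....
.#.###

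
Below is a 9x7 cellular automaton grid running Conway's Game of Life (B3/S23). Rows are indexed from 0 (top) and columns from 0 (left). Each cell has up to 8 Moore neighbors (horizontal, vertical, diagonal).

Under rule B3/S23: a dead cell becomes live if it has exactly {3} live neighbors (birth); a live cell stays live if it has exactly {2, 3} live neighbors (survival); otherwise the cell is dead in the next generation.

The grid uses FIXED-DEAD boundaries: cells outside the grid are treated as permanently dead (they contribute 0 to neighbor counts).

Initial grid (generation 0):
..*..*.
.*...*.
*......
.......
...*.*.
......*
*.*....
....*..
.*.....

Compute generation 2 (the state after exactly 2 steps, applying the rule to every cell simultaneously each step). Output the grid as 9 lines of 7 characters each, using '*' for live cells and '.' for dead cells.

Simulating step by step:
Generation 0 (given above): 12 live cells
Generation 1: 2 live cells
.......
.*.....
.......
.......
.......
.......
.......
.*.....
.......
Generation 2: 0 live cells
(generation 2 grid is the final answer)

Answer: .......
.......
.......
.......
.......
.......
.......
.......
.......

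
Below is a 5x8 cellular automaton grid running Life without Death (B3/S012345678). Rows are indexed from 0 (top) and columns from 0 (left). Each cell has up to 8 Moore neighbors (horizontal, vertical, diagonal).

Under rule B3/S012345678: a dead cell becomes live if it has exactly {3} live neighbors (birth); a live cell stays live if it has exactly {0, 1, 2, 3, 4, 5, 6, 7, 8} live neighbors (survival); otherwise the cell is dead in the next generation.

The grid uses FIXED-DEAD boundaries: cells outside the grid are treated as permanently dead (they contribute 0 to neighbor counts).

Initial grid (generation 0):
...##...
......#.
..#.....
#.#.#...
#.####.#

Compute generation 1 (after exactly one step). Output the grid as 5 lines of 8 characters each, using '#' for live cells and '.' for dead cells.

Answer: ...##...
...#..#.
.###....
#.#.##..
#.####.#

Derivation:
Simulating step by step:
Generation 0 (given above): 13 live cells
Generation 1: 17 live cells
(generation 1 grid is the final answer)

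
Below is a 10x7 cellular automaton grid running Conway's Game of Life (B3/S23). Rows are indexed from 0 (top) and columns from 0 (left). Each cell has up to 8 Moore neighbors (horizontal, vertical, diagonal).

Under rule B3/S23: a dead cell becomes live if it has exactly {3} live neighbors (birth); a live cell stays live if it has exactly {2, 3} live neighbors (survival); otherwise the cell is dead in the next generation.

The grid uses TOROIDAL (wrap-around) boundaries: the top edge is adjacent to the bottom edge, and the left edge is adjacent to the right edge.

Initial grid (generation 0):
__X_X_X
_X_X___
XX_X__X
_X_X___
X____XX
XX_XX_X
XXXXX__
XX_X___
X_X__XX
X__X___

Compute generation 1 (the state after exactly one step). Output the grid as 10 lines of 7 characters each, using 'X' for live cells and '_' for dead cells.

Simulating step by step:
Generation 0 (given above): 33 live cells
Generation 1: 26 live cells
(generation 1 grid is the final answer)

Answer: XXX_X__
_X_XXXX
_X_XX__
_X__XX_
___X_X_
_______
_____X_
_____X_
__XXX__
X_XXX__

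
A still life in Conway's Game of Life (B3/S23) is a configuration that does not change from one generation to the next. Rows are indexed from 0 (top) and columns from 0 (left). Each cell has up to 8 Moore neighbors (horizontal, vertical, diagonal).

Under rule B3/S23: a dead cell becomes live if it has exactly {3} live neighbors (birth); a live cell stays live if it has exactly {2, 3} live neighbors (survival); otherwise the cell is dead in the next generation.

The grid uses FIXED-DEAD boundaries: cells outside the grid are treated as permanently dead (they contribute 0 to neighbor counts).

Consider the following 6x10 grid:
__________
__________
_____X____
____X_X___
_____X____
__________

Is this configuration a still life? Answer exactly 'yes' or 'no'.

Compute generation 1 and compare to generation 0 (given above):
Generation 1:
__________
__________
_____X____
____X_X___
_____X____
__________
The grids are IDENTICAL -> still life.

Answer: yes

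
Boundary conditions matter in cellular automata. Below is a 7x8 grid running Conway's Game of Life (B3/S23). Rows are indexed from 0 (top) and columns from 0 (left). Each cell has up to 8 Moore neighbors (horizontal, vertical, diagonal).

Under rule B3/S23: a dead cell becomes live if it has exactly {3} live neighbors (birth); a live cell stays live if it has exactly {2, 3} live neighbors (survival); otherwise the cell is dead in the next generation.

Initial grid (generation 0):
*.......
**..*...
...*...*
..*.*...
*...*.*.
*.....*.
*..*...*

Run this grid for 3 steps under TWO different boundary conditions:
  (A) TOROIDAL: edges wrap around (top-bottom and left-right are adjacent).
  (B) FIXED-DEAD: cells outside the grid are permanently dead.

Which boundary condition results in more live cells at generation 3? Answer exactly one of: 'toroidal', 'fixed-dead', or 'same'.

Under TOROIDAL boundary, generation 3:
......**
..**.*.*
..**.**.
.*...*..
*.....*.
..*...**
......**
Population = 19

Under FIXED-DEAD boundary, generation 3:
........
...*....
**.*.*..
.....*..
........
*.*.....
.*......
Population = 9

Comparison: toroidal=19, fixed-dead=9 -> toroidal

Answer: toroidal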